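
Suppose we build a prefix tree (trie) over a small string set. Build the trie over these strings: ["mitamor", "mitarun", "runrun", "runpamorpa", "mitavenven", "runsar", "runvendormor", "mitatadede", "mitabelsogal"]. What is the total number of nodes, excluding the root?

55

Trace insertions, counting only characters that open a new branch:
  "mitamor" → 7 new (m, i, t, a, m, o, r)
  "mitarun" → prefix "mita" already present; 3 new (r, u, n)
  "runrun" → 6 new (r, u, n, r, u, n)
  "runpamorpa" → prefix "run" already present; 7 new (p, a, m, o, r, p, a)
  "mitavenven" → prefix "mita" already present; 6 new (v, e, n, v, e, n)
  "runsar" → prefix "run" already present; 3 new (s, a, r)
  "runvendormor" → prefix "run" already present; 9 new (v, e, n, d, o, r, m, o, r)
  "mitatadede" → prefix "mita" already present; 6 new (t, a, d, e, d, e)
  "mitabelsogal" → prefix "mita" already present; 8 new (b, e, l, s, o, g, a, l)
Total nodes = 7 + 3 + 6 + 7 + 6 + 3 + 9 + 6 + 8 = 55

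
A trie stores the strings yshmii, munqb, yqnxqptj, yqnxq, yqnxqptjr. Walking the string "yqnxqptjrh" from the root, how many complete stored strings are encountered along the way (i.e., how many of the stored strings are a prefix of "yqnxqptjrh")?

3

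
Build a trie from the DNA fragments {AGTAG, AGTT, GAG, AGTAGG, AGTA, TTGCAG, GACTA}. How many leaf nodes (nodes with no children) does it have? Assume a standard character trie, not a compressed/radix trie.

5

Leaves are exactly the stored words that no other stored word extends.
Those words: "AGTAGG", "AGTT", "GACTA", "GAG", "TTGCAG"
Leaf count: 5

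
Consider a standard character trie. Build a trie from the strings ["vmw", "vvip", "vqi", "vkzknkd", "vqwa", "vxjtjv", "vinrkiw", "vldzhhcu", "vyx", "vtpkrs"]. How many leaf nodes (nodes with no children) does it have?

Leaves are exactly the stored words that no other stored word extends.
Those words: "vinrkiw", "vkzknkd", "vldzhhcu", "vmw", "vqi", "vqwa", "vtpkrs", "vvip", "vxjtjv", "vyx"
Leaf count: 10

10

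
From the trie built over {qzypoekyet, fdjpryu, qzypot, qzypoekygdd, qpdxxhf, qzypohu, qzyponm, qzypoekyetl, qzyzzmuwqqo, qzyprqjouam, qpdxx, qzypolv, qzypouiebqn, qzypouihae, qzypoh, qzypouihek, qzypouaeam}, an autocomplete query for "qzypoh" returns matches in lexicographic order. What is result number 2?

qzypohu

Words with prefix "qzypoh", in lexicographic order: "qzypoh", "qzypohu"
Position 2: qzypohu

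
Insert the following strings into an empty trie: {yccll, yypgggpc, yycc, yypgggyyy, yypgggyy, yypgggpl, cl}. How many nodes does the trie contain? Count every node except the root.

20

Insert word by word; a character creates a node only if that edge doesn't already exist:
  "yccll" → 5 new (y, c, c, l, l)
  "yypgggpc" → prefix "y" already present; 7 new (y, p, g, g, g, p, c)
  "yycc" → prefix "yy" already present; 2 new (c, c)
  "yypgggyyy" → prefix "yypggg" already present; 3 new (y, y, y)
  "yypgggyy" → prefix "yypgggyy" already present; 0 new (none)
  "yypgggpl" → prefix "yypgggp" already present; 1 new (l)
  "cl" → 2 new (c, l)
Total nodes = 5 + 7 + 2 + 3 + 0 + 1 + 2 = 20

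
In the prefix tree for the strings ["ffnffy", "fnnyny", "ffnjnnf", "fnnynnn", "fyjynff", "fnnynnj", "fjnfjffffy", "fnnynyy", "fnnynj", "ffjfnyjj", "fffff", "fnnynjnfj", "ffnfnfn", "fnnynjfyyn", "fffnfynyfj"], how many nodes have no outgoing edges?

13

A leaf is a node with no children — equivalently, the end of a word that is not a proper prefix of any other stored word.
Those words: "fffff", "fffnfynyfj", "ffjfnyjj", "ffnffy", "ffnfnfn", "ffnjnnf", "fjnfjffffy", "fnnynjfyyn", "fnnynjnfj", "fnnynnj", "fnnynnn", "fnnynyy", "fyjynff"
Leaf count: 13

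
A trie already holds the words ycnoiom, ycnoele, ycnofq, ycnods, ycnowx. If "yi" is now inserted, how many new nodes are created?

1

"y" is already a path in the trie; the remaining "i" must be added.
So 2 − 1 = 1 new nodes.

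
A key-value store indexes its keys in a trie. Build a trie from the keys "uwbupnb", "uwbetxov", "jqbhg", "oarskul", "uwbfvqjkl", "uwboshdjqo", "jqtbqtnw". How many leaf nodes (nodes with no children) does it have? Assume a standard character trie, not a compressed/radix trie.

7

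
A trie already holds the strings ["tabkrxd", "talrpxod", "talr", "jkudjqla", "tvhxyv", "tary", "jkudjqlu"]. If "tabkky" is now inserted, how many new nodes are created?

The longest prefix of "tabkky" already in the trie is "tabk" (length 4).
Each of the 2 remaining characters creates one node.

2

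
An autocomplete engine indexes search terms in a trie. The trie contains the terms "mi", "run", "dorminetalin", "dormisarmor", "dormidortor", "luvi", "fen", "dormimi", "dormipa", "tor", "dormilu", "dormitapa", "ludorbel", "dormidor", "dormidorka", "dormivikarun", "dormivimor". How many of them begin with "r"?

1

Filter for entries beginning with "r":
Words under "r": run
Count: 1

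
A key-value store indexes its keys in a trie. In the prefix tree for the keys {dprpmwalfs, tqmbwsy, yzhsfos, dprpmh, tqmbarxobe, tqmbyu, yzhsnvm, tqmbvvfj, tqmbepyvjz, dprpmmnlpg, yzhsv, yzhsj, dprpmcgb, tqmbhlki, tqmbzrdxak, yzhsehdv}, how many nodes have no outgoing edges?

A leaf is a node with no children — equivalently, the end of a word that is not a proper prefix of any other stored word.
Those words: "dprpmcgb", "dprpmh", "dprpmmnlpg", "dprpmwalfs", "tqmbarxobe", "tqmbepyvjz", "tqmbhlki", "tqmbvvfj", "tqmbwsy", "tqmbyu", "tqmbzrdxak", "yzhsehdv", "yzhsfos", "yzhsj", "yzhsnvm", "yzhsv"
Leaf count: 16

16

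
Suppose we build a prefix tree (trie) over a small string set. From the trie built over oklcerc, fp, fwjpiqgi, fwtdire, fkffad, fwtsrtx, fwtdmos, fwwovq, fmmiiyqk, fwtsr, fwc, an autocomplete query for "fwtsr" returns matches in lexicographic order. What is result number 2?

DFS of the "fwtsr" subtree visits, in order: "fwtsr", "fwtsrtx"
The 2nd is fwtsrtx.

fwtsrtx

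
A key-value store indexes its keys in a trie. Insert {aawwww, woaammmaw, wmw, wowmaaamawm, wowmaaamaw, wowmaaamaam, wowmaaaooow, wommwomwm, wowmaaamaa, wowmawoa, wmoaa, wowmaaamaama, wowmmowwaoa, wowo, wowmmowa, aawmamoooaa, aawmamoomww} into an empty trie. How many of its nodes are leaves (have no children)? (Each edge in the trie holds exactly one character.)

A leaf is a node with no children — equivalently, the end of a word that is not a proper prefix of any other stored word.
Those words: "aawmamoomww", "aawmamoooaa", "aawwww", "wmoaa", "wmw", "woaammmaw", "wommwomwm", "wowmaaamaama", "wowmaaamawm", "wowmaaaooow", "wowmawoa", "wowmmowa", "wowmmowwaoa", "wowo"
Leaf count: 14

14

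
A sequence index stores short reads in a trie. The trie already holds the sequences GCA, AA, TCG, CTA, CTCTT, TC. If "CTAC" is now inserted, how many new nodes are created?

1

"CTA" is already a path in the trie; the remaining "C" must be added.
New nodes needed: |"CTAC"| − 3 = 4 − 3 = 1.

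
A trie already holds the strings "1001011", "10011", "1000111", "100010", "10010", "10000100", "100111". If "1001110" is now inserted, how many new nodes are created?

1

The longest prefix of "1001110" already in the trie is "100111" (length 6).
So 7 − 6 = 1 new nodes.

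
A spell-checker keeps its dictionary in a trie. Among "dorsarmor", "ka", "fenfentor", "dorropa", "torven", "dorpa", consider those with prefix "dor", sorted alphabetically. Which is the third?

dorsarmor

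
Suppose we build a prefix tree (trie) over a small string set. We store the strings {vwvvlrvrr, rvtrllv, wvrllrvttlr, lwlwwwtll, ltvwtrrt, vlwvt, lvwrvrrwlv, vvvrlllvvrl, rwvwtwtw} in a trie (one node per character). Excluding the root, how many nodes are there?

73

Trace insertions, counting only characters that open a new branch:
  "vwvvlrvrr" → 9 new (v, w, v, v, l, r, v, r, r)
  "rvtrllv" → 7 new (r, v, t, r, l, l, v)
  "wvrllrvttlr" → 11 new (w, v, r, l, l, r, v, t, t, l, r)
  "lwlwwwtll" → 9 new (l, w, l, w, w, w, t, l, l)
  "ltvwtrrt" → prefix "l" already present; 7 new (t, v, w, t, r, r, t)
  "vlwvt" → prefix "v" already present; 4 new (l, w, v, t)
  "lvwrvrrwlv" → prefix "l" already present; 9 new (v, w, r, v, r, r, w, l, v)
  "vvvrlllvvrl" → prefix "v" already present; 10 new (v, v, r, l, l, l, v, v, r, l)
  "rwvwtwtw" → prefix "r" already present; 7 new (w, v, w, t, w, t, w)
Total nodes = 9 + 7 + 11 + 9 + 7 + 4 + 9 + 10 + 7 = 73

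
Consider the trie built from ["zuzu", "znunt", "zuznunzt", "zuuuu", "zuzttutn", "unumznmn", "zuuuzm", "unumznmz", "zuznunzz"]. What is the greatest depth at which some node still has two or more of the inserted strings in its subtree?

Look for the deepest trie node that still has at least two words in its subtree.
"unumznmn" and "unumznmz" agree on "unumznm" (7 characters) before diverging; nothing deeper is shared.
Longest shared-prefix length: 7

7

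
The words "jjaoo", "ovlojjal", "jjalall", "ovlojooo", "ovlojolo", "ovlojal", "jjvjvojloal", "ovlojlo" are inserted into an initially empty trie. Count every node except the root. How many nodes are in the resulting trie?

Insert word by word; a character creates a node only if that edge doesn't already exist:
  "jjaoo" → 5 new (j, j, a, o, o)
  "ovlojjal" → 8 new (o, v, l, o, j, j, a, l)
  "jjalall" → prefix "jja" already present; 4 new (l, a, l, l)
  "ovlojooo" → prefix "ovloj" already present; 3 new (o, o, o)
  "ovlojolo" → prefix "ovlojo" already present; 2 new (l, o)
  "ovlojal" → prefix "ovloj" already present; 2 new (a, l)
  "jjvjvojloal" → prefix "jj" already present; 9 new (v, j, v, o, j, l, o, a, l)
  "ovlojlo" → prefix "ovloj" already present; 2 new (l, o)
Total nodes = 5 + 8 + 4 + 3 + 2 + 2 + 9 + 2 = 35

35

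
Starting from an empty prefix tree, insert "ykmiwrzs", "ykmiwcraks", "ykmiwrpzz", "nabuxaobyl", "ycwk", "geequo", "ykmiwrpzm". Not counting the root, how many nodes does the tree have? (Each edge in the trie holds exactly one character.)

36

Count nodes per top-level branch (shared prefixes stored once):
  'g'-branch (geequo): 6 nodes
  'n'-branch (nabuxaobyl): 10 nodes
  'y'-branch (ycwk, ykmiwcraks, ykmiwrpzm, ykmiwrpzz, ykmiwrzs): 20 nodes
Sum: 36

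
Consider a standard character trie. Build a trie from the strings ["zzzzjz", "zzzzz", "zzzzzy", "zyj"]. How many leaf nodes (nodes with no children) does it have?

3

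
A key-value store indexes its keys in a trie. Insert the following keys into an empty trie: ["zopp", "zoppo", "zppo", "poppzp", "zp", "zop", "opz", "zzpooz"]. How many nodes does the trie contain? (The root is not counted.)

Count nodes per top-level branch (shared prefixes stored once):
  'o'-branch (opz): 3 nodes
  'p'-branch (poppzp): 6 nodes
  'z'-branch (zop, zopp, zoppo, zp, zppo, zzpooz): 13 nodes
Sum: 22

22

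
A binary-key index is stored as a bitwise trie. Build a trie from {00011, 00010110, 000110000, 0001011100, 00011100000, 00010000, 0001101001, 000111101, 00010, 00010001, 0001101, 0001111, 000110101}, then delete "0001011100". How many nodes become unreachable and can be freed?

3

Walk "0001011100" from the leaf back toward the root, removing each node that no remaining word uses.
The suffix "100" (3 nodes) is used only by "0001011100"; the node for "0001011" still has the child "0", so pruning stops there.
Nodes removed: 3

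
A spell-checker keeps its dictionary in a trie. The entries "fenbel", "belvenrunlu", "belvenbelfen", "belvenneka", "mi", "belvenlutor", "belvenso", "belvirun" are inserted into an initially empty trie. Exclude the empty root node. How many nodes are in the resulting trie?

40

Trie structure (* marks end of a word):
(root)
├─ b
│  └─ e
│     └─ l
│        └─ v
│           ├─ e
│           │  └─ n
│           │     ├─ b
│           │     │  └─ e
│           │     │     └─ l
│           │     │        └─ f
│           │     │           └─ e
│           │     │              └─ n *
│           │     ├─ l
│           │     │  └─ u
│           │     │     └─ t
│           │     │        └─ o
│           │     │           └─ r *
│           │     ├─ n
│           │     │  └─ e
│           │     │     └─ k
│           │     │        └─ a *
│           │     ├─ r
│           │     │  └─ u
│           │     │     └─ n
│           │     │        └─ l
│           │     │           └─ u *
│           │     └─ s
│           │        └─ o *
│           └─ i
│              └─ r
│                 └─ u
│                    └─ n *
├─ f
│  └─ e
│     └─ n
│        └─ b
│           └─ e
│              └─ l *
└─ m
   └─ i *
Counting every labelled node above: 40.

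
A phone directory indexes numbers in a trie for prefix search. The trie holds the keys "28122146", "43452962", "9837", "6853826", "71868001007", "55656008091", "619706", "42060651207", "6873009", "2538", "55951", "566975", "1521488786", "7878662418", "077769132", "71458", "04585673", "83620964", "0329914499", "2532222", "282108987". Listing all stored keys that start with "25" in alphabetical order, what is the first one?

Filter for "25…" and sort: "2532222", "2538"
The 1st is 2532222.

2532222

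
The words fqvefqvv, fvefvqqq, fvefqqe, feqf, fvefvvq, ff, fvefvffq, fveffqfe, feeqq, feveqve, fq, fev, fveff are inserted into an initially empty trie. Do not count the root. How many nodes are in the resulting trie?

Trace insertions, counting only characters that open a new branch:
  "fqvefqvv" → 8 new (f, q, v, e, f, q, v, v)
  "fvefvqqq" → prefix "f" already present; 7 new (v, e, f, v, q, q, q)
  "fvefqqe" → prefix "fvef" already present; 3 new (q, q, e)
  "feqf" → prefix "f" already present; 3 new (e, q, f)
  "fvefvvq" → prefix "fvefv" already present; 2 new (v, q)
  "ff" → prefix "f" already present; 1 new (f)
  "fvefvffq" → prefix "fvefv" already present; 3 new (f, f, q)
  "fveffqfe" → prefix "fvef" already present; 4 new (f, q, f, e)
  "feeqq" → prefix "fe" already present; 3 new (e, q, q)
  "feveqve" → prefix "fe" already present; 5 new (v, e, q, v, e)
  "fq" → prefix "fq" already present; 0 new (none)
  "fev" → prefix "fev" already present; 0 new (none)
  "fveff" → prefix "fveff" already present; 0 new (none)
Total nodes = 8 + 7 + 3 + 3 + 2 + 1 + 3 + 4 + 3 + 5 + 0 + 0 + 0 = 39

39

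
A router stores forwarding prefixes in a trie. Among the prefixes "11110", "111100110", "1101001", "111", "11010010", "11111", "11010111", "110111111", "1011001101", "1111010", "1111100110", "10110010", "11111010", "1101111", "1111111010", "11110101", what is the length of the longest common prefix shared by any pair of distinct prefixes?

The deepest shared node is where two words last agree before diverging.
e.g. "10110010" and "1011001101" share the prefix "1011001" of length 7; no pair shares a longer one.
Longest shared-prefix length: 7

7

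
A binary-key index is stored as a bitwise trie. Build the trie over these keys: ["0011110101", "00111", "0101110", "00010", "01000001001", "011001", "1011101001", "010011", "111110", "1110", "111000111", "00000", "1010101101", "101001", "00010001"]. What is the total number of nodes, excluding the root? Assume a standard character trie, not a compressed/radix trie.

Count nodes per top-level branch (shared prefixes stored once):
  '0'-branch (00000, 00010, 00010001, 00111, 0011110101, 01000001001, 010011, 0101110, 011001): 38 nodes
  '1'-branch (101001, 1010101101, 1011101001, 1110, 111000111, 111110): 30 nodes
Sum: 68

68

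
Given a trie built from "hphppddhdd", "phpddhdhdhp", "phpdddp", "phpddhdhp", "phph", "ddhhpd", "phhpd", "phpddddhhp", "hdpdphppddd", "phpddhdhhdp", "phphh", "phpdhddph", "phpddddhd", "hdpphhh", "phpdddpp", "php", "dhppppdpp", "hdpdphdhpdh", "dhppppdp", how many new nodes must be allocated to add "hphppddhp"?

1

The longest prefix of "hphppddhp" already in the trie is "hphppddh" (length 8).
So 9 − 8 = 1 new nodes.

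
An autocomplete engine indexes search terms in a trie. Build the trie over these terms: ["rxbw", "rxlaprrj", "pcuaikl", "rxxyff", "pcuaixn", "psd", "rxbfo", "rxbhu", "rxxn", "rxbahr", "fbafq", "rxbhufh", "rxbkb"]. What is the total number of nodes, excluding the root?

42

For each word, the new-node count is its length minus the longest prefix already in the trie:
  "rxbw" → 4 new (r, x, b, w)
  "rxlaprrj" → prefix "rx" already present; 6 new (l, a, p, r, r, j)
  "pcuaikl" → 7 new (p, c, u, a, i, k, l)
  "rxxyff" → prefix "rx" already present; 4 new (x, y, f, f)
  "pcuaixn" → prefix "pcuai" already present; 2 new (x, n)
  "psd" → prefix "p" already present; 2 new (s, d)
  "rxbfo" → prefix "rxb" already present; 2 new (f, o)
  "rxbhu" → prefix "rxb" already present; 2 new (h, u)
  "rxxn" → prefix "rxx" already present; 1 new (n)
  "rxbahr" → prefix "rxb" already present; 3 new (a, h, r)
  "fbafq" → 5 new (f, b, a, f, q)
  "rxbhufh" → prefix "rxbhu" already present; 2 new (f, h)
  "rxbkb" → prefix "rxb" already present; 2 new (k, b)
Total nodes = 4 + 6 + 7 + 4 + 2 + 2 + 2 + 2 + 1 + 3 + 5 + 2 + 2 = 42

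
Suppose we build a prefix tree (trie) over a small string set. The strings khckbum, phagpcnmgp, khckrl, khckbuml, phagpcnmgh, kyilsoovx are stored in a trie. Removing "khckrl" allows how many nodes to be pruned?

A node on "khckrl"'s path can go only if nothing else ends at it or branches off below it.
The suffix "rl" (2 nodes) is used only by "khckrl"; the node for "khck" still has the child "b", so pruning stops there.
Nodes removed: 2

2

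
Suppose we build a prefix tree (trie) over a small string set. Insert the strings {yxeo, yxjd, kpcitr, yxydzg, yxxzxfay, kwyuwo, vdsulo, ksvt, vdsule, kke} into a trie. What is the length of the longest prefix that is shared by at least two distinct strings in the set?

Equivalently: take the maximum, over all pairs, of their longest common prefix length.
"vdsule" and "vdsulo" agree on "vdsul" (5 characters) before diverging; nothing deeper is shared.
Longest shared-prefix length: 5

5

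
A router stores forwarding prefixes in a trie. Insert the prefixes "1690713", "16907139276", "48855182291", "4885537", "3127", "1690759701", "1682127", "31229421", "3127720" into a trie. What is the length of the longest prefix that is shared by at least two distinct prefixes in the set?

Look for the deepest trie node that still has at least two words in its subtree.
e.g. "1690713" and "16907139276" share the prefix "1690713" of length 7; no pair shares a longer one.
Longest shared-prefix length: 7

7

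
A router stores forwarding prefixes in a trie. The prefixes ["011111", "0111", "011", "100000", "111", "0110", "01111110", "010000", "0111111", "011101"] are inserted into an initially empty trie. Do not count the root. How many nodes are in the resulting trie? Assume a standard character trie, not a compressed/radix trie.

Trace insertions, counting only characters that open a new branch:
  "011111" → 6 new (0, 1, 1, 1, 1, 1)
  "0111" → prefix "0111" already present; 0 new (none)
  "011" → prefix "011" already present; 0 new (none)
  "100000" → 6 new (1, 0, 0, 0, 0, 0)
  "111" → prefix "1" already present; 2 new (1, 1)
  "0110" → prefix "011" already present; 1 new (0)
  "01111110" → prefix "011111" already present; 2 new (1, 0)
  "010000" → prefix "01" already present; 4 new (0, 0, 0, 0)
  "0111111" → prefix "0111111" already present; 0 new (none)
  "011101" → prefix "0111" already present; 2 new (0, 1)
Total nodes = 6 + 0 + 0 + 6 + 2 + 1 + 2 + 4 + 0 + 2 = 23

23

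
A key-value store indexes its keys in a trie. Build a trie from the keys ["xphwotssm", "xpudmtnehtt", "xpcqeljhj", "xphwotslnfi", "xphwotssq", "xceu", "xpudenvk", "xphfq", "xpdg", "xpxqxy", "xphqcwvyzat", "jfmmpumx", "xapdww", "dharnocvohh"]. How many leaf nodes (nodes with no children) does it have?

Leaves are exactly the stored words that no other stored word extends.
Those words: "dharnocvohh", "jfmmpumx", "xapdww", "xceu", "xpcqeljhj", "xpdg", "xphfq", "xphqcwvyzat", "xphwotslnfi", "xphwotssm", "xphwotssq", "xpudenvk", "xpudmtnehtt", "xpxqxy"
Leaf count: 14

14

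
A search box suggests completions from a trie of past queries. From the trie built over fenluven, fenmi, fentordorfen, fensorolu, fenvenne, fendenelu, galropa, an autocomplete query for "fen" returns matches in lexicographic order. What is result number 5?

fentordorfen

Filter for "fen…" and sort: "fendenelu", "fenluven", "fenmi", "fensorolu", "fentordorfen", "fenvenne"
The 5th is fentordorfen.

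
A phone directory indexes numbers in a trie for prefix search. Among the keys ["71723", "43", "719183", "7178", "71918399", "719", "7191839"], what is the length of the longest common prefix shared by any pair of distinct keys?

7

Equivalently: take the maximum, over all pairs, of their longest common prefix length.
e.g. "7191839" and "71918399" share the prefix "7191839" of length 7; no pair shares a longer one.
Longest shared-prefix length: 7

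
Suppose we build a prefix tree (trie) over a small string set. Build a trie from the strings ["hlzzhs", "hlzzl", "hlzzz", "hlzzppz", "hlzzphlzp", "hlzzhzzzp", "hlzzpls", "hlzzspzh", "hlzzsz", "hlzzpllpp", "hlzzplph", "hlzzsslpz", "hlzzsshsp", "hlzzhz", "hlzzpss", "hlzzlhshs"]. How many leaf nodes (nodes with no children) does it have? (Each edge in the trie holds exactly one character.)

14

Leaves are exactly the stored words that no other stored word extends.
Those words: "hlzzhs", "hlzzhzzzp", "hlzzlhshs", "hlzzphlzp", "hlzzpllpp", "hlzzplph", "hlzzpls", "hlzzppz", "hlzzpss", "hlzzspzh", "hlzzsshsp", "hlzzsslpz", "hlzzsz", "hlzzz"
Leaf count: 14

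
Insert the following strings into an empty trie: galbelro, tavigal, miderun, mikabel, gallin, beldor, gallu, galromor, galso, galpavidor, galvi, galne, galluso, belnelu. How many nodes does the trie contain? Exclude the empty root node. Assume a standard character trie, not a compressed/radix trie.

61

Trace insertions, counting only characters that open a new branch:
  "galbelro" → 8 new (g, a, l, b, e, l, r, o)
  "tavigal" → 7 new (t, a, v, i, g, a, l)
  "miderun" → 7 new (m, i, d, e, r, u, n)
  "mikabel" → prefix "mi" already present; 5 new (k, a, b, e, l)
  "gallin" → prefix "gal" already present; 3 new (l, i, n)
  "beldor" → 6 new (b, e, l, d, o, r)
  "gallu" → prefix "gall" already present; 1 new (u)
  "galromor" → prefix "gal" already present; 5 new (r, o, m, o, r)
  "galso" → prefix "gal" already present; 2 new (s, o)
  "galpavidor" → prefix "gal" already present; 7 new (p, a, v, i, d, o, r)
  "galvi" → prefix "gal" already present; 2 new (v, i)
  "galne" → prefix "gal" already present; 2 new (n, e)
  "galluso" → prefix "gallu" already present; 2 new (s, o)
  "belnelu" → prefix "bel" already present; 4 new (n, e, l, u)
Total nodes = 8 + 7 + 7 + 5 + 3 + 6 + 1 + 5 + 2 + 7 + 2 + 2 + 2 + 4 = 61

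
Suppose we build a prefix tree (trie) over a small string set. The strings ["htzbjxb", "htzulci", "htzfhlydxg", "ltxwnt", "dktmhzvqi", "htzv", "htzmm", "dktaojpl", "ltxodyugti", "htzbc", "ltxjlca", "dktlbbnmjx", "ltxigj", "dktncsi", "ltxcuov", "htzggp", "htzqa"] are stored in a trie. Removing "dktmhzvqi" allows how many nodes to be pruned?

6

After clearing the end-marker at "dktmhzvqi", prune upward until reaching a node still needed by another word.
The suffix "mhzvqi" (6 nodes) is used only by "dktmhzvqi"; the node for "dkt" still has the child "a", so pruning stops there.
Nodes removed: 6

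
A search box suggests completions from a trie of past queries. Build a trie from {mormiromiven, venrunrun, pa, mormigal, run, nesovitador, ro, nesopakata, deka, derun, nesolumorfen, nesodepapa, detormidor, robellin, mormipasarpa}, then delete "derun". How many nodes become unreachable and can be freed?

3

A node on "derun"'s path can go only if nothing else ends at it or branches off below it.
The suffix "run" (3 nodes) is used only by "derun"; the node for "de" still has the child "k", so pruning stops there.
Nodes removed: 3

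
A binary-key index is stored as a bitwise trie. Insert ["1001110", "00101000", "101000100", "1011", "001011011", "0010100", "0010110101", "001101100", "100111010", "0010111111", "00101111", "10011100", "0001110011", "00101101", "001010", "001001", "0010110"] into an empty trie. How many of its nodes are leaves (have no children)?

Leaves are exactly the stored words that no other stored word extends.
Those words: "0001110011", "001001", "00101000", "0010110101", "001011011", "0010111111", "001101100", "10011100", "100111010", "101000100", "1011"
Leaf count: 11

11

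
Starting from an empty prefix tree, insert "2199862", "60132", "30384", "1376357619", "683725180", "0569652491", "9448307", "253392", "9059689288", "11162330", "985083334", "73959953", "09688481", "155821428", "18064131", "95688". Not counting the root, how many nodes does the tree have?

115

Trace insertions, counting only characters that open a new branch:
  "2199862" → 7 new (2, 1, 9, 9, 8, 6, 2)
  "60132" → 5 new (6, 0, 1, 3, 2)
  "30384" → 5 new (3, 0, 3, 8, 4)
  "1376357619" → 10 new (1, 3, 7, 6, 3, 5, 7, 6, 1, 9)
  "683725180" → prefix "6" already present; 8 new (8, 3, 7, 2, 5, 1, 8, 0)
  "0569652491" → 10 new (0, 5, 6, 9, 6, 5, 2, 4, 9, 1)
  "9448307" → 7 new (9, 4, 4, 8, 3, 0, 7)
  "253392" → prefix "2" already present; 5 new (5, 3, 3, 9, 2)
  "9059689288" → prefix "9" already present; 9 new (0, 5, 9, 6, 8, 9, 2, 8, 8)
  "11162330" → prefix "1" already present; 7 new (1, 1, 6, 2, 3, 3, 0)
  "985083334" → prefix "9" already present; 8 new (8, 5, 0, 8, 3, 3, 3, 4)
  "73959953" → 8 new (7, 3, 9, 5, 9, 9, 5, 3)
  "09688481" → prefix "0" already present; 7 new (9, 6, 8, 8, 4, 8, 1)
  "155821428" → prefix "1" already present; 8 new (5, 5, 8, 2, 1, 4, 2, 8)
  "18064131" → prefix "1" already present; 7 new (8, 0, 6, 4, 1, 3, 1)
  "95688" → prefix "9" already present; 4 new (5, 6, 8, 8)
Total nodes = 7 + 5 + 5 + 10 + 8 + 10 + 7 + 5 + 9 + 7 + 8 + 8 + 7 + 8 + 7 + 4 = 115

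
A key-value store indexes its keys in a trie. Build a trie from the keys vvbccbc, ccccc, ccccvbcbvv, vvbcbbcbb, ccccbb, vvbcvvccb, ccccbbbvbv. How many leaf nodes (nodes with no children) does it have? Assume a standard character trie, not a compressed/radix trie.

Leaves are exactly the stored words that no other stored word extends.
Those words: "ccccbbbvbv", "ccccc", "ccccvbcbvv", "vvbcbbcbb", "vvbccbc", "vvbcvvccb"
Leaf count: 6

6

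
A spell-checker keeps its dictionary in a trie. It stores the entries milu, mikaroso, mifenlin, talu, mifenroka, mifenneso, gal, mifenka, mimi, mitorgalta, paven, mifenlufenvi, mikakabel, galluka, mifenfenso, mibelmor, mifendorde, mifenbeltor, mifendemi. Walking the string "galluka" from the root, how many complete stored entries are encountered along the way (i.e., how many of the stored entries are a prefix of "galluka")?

2

Check each prefix of "galluka" against the stored set — each match is an end-marker on the path.
Prefixes of the query that are stored words: "gal", "galluka"
Count: 2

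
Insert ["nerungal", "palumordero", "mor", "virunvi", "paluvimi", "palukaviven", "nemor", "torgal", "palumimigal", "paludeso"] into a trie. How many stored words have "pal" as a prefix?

Filter for entries beginning with "pal":
Matches: "paludeso", "palukaviven", "palumimigal", "palumordero", "paluvimi"
Count: 5

5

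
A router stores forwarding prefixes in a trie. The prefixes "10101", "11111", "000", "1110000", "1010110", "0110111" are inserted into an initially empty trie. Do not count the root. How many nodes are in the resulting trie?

Count nodes per top-level branch (shared prefixes stored once):
  '0'-branch (000, 0110111): 9 nodes
  '1'-branch (10101, 1010110, 1110000, 11111): 15 nodes
Sum: 24

24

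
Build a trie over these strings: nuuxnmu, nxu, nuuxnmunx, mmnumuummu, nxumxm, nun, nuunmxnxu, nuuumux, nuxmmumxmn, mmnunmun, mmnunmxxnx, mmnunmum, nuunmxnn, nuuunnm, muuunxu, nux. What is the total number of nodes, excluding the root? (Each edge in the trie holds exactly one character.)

Insert word by word; a character creates a node only if that edge doesn't already exist:
  "nuuxnmu" → 7 new (n, u, u, x, n, m, u)
  "nxu" → prefix "n" already present; 2 new (x, u)
  "nuuxnmunx" → prefix "nuuxnmu" already present; 2 new (n, x)
  "mmnumuummu" → 10 new (m, m, n, u, m, u, u, m, m, u)
  "nxumxm" → prefix "nxu" already present; 3 new (m, x, m)
  "nun" → prefix "nu" already present; 1 new (n)
  "nuunmxnxu" → prefix "nuu" already present; 6 new (n, m, x, n, x, u)
  "nuuumux" → prefix "nuu" already present; 4 new (u, m, u, x)
  "nuxmmumxmn" → prefix "nu" already present; 8 new (x, m, m, u, m, x, m, n)
  "mmnunmun" → prefix "mmnu" already present; 4 new (n, m, u, n)
  "mmnunmxxnx" → prefix "mmnunm" already present; 4 new (x, x, n, x)
  "mmnunmum" → prefix "mmnunmu" already present; 1 new (m)
  "nuunmxnn" → prefix "nuunmxn" already present; 1 new (n)
  "nuuunnm" → prefix "nuuu" already present; 3 new (n, n, m)
  "muuunxu" → prefix "m" already present; 6 new (u, u, u, n, x, u)
  "nux" → prefix "nux" already present; 0 new (none)
Total nodes = 7 + 2 + 2 + 10 + 3 + 1 + 6 + 4 + 8 + 4 + 4 + 1 + 1 + 3 + 6 + 0 = 62

62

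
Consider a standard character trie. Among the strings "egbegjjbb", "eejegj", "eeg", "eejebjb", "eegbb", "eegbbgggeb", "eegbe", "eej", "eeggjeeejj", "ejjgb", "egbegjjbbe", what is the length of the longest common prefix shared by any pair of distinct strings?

9

Look for the deepest trie node that still has at least two words in its subtree.
"egbegjjbb" and "egbegjjbbe" agree on "egbegjjbb" (9 characters) before diverging; nothing deeper is shared.
Longest shared-prefix length: 9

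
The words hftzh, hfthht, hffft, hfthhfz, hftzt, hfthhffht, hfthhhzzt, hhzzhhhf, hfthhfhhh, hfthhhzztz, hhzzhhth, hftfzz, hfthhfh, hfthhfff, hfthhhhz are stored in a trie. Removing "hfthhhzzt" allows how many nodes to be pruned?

0

Walk "hfthhhzzt" from the leaf back toward the root, removing each node that no remaining word uses.
Every node on "hfthhhzzt" is still needed (e.g. by "hfthhhzztz"), so nothing is freed.
Nodes removed: 0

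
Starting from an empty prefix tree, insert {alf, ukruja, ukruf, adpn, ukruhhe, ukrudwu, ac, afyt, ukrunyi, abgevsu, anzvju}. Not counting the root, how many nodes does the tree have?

37

For each word, the new-node count is its length minus the longest prefix already in the trie:
  "alf" → 3 new (a, l, f)
  "ukruja" → 6 new (u, k, r, u, j, a)
  "ukruf" → prefix "ukru" already present; 1 new (f)
  "adpn" → prefix "a" already present; 3 new (d, p, n)
  "ukruhhe" → prefix "ukru" already present; 3 new (h, h, e)
  "ukrudwu" → prefix "ukru" already present; 3 new (d, w, u)
  "ac" → prefix "a" already present; 1 new (c)
  "afyt" → prefix "a" already present; 3 new (f, y, t)
  "ukrunyi" → prefix "ukru" already present; 3 new (n, y, i)
  "abgevsu" → prefix "a" already present; 6 new (b, g, e, v, s, u)
  "anzvju" → prefix "a" already present; 5 new (n, z, v, j, u)
Total nodes = 3 + 6 + 1 + 3 + 3 + 3 + 1 + 3 + 3 + 6 + 5 = 37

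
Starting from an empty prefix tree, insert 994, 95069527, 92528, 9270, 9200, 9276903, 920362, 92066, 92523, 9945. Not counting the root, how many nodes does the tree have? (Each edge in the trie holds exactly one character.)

For each word, the new-node count is its length minus the longest prefix already in the trie:
  "994" → 3 new (9, 9, 4)
  "95069527" → prefix "9" already present; 7 new (5, 0, 6, 9, 5, 2, 7)
  "92528" → prefix "9" already present; 4 new (2, 5, 2, 8)
  "9270" → prefix "92" already present; 2 new (7, 0)
  "9200" → prefix "92" already present; 2 new (0, 0)
  "9276903" → prefix "927" already present; 4 new (6, 9, 0, 3)
  "920362" → prefix "920" already present; 3 new (3, 6, 2)
  "92066" → prefix "920" already present; 2 new (6, 6)
  "92523" → prefix "9252" already present; 1 new (3)
  "9945" → prefix "994" already present; 1 new (5)
Total nodes = 3 + 7 + 4 + 2 + 2 + 4 + 3 + 2 + 1 + 1 = 29

29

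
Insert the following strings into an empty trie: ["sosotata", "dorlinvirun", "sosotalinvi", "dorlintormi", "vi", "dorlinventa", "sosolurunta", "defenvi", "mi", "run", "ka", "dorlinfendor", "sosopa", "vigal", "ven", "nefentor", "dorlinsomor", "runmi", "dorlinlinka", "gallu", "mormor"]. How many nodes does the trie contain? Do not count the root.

Trace insertions, counting only characters that open a new branch:
  "sosotata" → 8 new (s, o, s, o, t, a, t, a)
  "dorlinvirun" → 11 new (d, o, r, l, i, n, v, i, r, u, n)
  "sosotalinvi" → prefix "sosota" already present; 5 new (l, i, n, v, i)
  "dorlintormi" → prefix "dorlin" already present; 5 new (t, o, r, m, i)
  "vi" → 2 new (v, i)
  "dorlinventa" → prefix "dorlinv" already present; 4 new (e, n, t, a)
  "sosolurunta" → prefix "soso" already present; 7 new (l, u, r, u, n, t, a)
  "defenvi" → prefix "d" already present; 6 new (e, f, e, n, v, i)
  "mi" → 2 new (m, i)
  "run" → 3 new (r, u, n)
  "ka" → 2 new (k, a)
  "dorlinfendor" → prefix "dorlin" already present; 6 new (f, e, n, d, o, r)
  "sosopa" → prefix "soso" already present; 2 new (p, a)
  "vigal" → prefix "vi" already present; 3 new (g, a, l)
  "ven" → prefix "v" already present; 2 new (e, n)
  "nefentor" → 8 new (n, e, f, e, n, t, o, r)
  "dorlinsomor" → prefix "dorlin" already present; 5 new (s, o, m, o, r)
  "runmi" → prefix "run" already present; 2 new (m, i)
  "dorlinlinka" → prefix "dorlin" already present; 5 new (l, i, n, k, a)
  "gallu" → 5 new (g, a, l, l, u)
  "mormor" → prefix "m" already present; 5 new (o, r, m, o, r)
Total nodes = 8 + 11 + 5 + 5 + 2 + 4 + 7 + 6 + 2 + 3 + 2 + 6 + 2 + 3 + 2 + 8 + 5 + 2 + 5 + 5 + 5 = 98

98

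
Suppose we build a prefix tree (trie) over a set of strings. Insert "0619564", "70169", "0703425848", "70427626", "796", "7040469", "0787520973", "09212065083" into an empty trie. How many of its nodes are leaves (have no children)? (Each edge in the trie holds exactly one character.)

A leaf is a node with no children — equivalently, the end of a word that is not a proper prefix of any other stored word.
Those words: "0619564", "0703425848", "0787520973", "09212065083", "70169", "7040469", "70427626", "796"
Leaf count: 8

8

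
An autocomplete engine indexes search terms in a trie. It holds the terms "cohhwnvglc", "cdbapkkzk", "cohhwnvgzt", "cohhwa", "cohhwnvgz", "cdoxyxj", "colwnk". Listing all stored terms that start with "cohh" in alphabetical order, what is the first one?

cohhwa

DFS of the "cohh" subtree visits, in order: "cohhwa", "cohhwnvglc", "cohhwnvgz", "cohhwnvgzt"
The 1st is cohhwa.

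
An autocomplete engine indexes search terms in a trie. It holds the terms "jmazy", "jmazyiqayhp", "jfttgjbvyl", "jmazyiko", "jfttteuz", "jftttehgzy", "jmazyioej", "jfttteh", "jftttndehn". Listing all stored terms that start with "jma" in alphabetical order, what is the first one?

jmazy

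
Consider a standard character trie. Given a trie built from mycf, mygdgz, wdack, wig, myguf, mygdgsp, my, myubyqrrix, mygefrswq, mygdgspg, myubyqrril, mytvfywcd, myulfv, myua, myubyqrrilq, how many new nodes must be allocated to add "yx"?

No existing word starts with "y", so every character of "yx" needs a new node.
2 − 0 = 2 new nodes.

2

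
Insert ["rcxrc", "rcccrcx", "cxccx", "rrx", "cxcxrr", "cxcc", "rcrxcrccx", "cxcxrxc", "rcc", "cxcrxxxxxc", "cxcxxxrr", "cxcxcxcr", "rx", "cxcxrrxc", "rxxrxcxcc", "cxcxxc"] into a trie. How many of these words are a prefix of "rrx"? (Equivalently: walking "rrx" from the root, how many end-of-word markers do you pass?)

1

Check each prefix of "rrx" against the stored set — each match is an end-marker on the path.
Prefixes of the query that are stored words: "rrx"
Count: 1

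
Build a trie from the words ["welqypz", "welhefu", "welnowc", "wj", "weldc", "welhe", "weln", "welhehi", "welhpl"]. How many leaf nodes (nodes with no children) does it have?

7

A leaf is a node with no children — equivalently, the end of a word that is not a proper prefix of any other stored word.
Those words: "weldc", "welhefu", "welhehi", "welhpl", "welnowc", "welqypz", "wj"
Leaf count: 7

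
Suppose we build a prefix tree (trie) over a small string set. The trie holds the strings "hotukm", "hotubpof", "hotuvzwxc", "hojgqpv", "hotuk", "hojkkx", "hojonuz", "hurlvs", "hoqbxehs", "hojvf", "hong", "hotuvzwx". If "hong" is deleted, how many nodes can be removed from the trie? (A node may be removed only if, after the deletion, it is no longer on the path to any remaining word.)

Walk "hong" from the leaf back toward the root, removing each node that no remaining word uses.
The suffix "ng" (2 nodes) is used only by "hong"; the node for "ho" still has the child "t", so pruning stops there.
Nodes removed: 2

2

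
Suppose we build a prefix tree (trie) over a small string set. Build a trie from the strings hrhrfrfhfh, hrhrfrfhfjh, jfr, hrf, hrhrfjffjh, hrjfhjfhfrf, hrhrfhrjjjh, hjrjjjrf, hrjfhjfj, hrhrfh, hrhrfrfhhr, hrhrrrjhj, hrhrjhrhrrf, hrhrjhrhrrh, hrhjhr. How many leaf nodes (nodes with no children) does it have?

14

A leaf is a node with no children — equivalently, the end of a word that is not a proper prefix of any other stored word.
Those words: "hjrjjjrf", "hrf", "hrhjhr", "hrhrfhrjjjh", "hrhrfjffjh", "hrhrfrfhfh", "hrhrfrfhfjh", "hrhrfrfhhr", "hrhrjhrhrrf", "hrhrjhrhrrh", "hrhrrrjhj", "hrjfhjfhfrf", "hrjfhjfj", "jfr"
Leaf count: 14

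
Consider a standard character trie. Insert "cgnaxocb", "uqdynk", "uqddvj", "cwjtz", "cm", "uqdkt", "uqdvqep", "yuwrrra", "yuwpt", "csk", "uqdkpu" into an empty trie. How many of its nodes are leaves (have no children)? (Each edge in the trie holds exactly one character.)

Leaves are exactly the stored words that no other stored word extends.
Those words: "cgnaxocb", "cm", "csk", "cwjtz", "uqddvj", "uqdkpu", "uqdkt", "uqdvqep", "uqdynk", "yuwpt", "yuwrrra"
Leaf count: 11

11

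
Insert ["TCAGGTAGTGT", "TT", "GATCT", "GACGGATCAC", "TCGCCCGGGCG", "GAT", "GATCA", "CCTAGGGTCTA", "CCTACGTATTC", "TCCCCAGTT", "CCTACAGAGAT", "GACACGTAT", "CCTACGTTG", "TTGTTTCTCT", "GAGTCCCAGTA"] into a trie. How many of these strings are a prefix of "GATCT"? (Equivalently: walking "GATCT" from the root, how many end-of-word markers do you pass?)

2

Traverse "GATCT" character by character; count nodes along the way that are marked as word ends.
Prefixes of the query that are stored words: "GAT", "GATCT"
Count: 2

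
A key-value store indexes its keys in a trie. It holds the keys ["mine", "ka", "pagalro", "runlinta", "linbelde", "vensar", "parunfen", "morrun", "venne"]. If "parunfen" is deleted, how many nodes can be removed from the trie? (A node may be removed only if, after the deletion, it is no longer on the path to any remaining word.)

6

Walk "parunfen" from the leaf back toward the root, removing each node that no remaining word uses.
The suffix "runfen" (6 nodes) is used only by "parunfen"; the node for "pa" still has the child "g", so pruning stops there.
Nodes removed: 6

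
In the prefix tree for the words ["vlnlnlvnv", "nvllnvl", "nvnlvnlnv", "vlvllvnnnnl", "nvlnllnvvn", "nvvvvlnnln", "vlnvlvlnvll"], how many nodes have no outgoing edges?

7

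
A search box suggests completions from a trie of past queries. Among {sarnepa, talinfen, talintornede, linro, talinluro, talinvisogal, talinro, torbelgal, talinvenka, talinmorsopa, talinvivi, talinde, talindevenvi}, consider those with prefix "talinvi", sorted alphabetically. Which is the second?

talinvivi

Filter for "talinvi…" and sort: "talinvisogal", "talinvivi"
The 2nd is talinvivi.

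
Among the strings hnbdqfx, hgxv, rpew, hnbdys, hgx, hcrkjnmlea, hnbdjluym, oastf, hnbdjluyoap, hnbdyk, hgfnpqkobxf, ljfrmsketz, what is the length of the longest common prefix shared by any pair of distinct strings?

8

Equivalently: take the maximum, over all pairs, of their longest common prefix length.
e.g. "hnbdjluym" and "hnbdjluyoap" share the prefix "hnbdjluy" of length 8; no pair shares a longer one.
Longest shared-prefix length: 8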